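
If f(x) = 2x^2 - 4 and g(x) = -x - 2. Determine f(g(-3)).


-2


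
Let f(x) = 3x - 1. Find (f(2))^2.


f(2) = 5
(5)^2 = 25

25


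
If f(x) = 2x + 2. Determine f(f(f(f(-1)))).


f(-1) = 0
f(0) = 2
f(2) = 6
f(6) = 14

14


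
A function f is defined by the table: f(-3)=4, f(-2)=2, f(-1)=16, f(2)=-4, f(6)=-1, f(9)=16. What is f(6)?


Reading from the table at x = 6

-1


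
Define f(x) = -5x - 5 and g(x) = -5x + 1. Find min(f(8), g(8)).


f(8) = -45
g(8) = -39
min = -45

-45


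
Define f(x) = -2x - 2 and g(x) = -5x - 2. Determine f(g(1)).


g(1) = -7
f(-7) = 12

12


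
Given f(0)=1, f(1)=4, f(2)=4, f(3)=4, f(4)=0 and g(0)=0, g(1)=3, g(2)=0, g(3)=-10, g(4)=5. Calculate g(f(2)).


f(2) = 4
g(4) = 5

5


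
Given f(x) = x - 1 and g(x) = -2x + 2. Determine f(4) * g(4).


-18


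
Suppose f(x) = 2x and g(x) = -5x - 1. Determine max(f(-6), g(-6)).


f(-6) = -12
g(-6) = 29
max = 29

29


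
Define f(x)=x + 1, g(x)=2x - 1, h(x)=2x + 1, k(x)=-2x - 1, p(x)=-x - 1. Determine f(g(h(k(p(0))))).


p(0) = -1
k(-1) = 1
h(1) = 3
g(3) = 5
f(5) = 6

6


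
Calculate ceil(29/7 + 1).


6


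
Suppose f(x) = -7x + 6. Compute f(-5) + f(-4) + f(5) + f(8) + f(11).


f(-5) = 41
f(-4) = 34
f(5) = -29
f(8) = -50
f(11) = -71
Sum = -75

-75


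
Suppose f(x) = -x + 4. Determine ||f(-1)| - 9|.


f(-1) = 5
|5| = 5
|5 - 9| = 4

4


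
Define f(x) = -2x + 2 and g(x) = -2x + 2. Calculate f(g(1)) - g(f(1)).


f(g(1)) = 2
g(f(1)) = 2
Difference = 0

0


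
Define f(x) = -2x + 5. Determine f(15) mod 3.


f(15) = -25
-25 mod 3 = 2

2


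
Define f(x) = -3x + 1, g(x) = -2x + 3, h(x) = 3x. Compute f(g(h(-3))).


h(-3) = -9
g(-9) = 21
f(21) = -62

-62


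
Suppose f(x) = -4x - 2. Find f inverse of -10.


Solve -4x - 2 = -10
x = (-10 + 2) / (-4) = 2

2


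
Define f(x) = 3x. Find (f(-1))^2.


f(-1) = -3
(-3)^2 = 9

9


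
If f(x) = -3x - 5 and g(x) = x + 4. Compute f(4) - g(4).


f(4) = -17
g(4) = 8
Difference = -25

-25


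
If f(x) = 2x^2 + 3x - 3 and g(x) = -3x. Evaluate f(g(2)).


g(2) = -6
f(-6) = 2*(-6)^2 + 3*(-6) - 3 = 51

51


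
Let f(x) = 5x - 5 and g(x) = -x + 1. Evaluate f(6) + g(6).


f(6) = 25
g(6) = -5
Sum = 20

20


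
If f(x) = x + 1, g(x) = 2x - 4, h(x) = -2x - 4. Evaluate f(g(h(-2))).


h(-2) = 0
g(0) = -4
f(-4) = -3

-3


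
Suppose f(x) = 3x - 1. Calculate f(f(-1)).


f(-1) = -4
f(-4) = -13

-13


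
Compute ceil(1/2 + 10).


1/2 = 0.5
0.5 + 10 = 10.5
ceil(10.5) = 11

11


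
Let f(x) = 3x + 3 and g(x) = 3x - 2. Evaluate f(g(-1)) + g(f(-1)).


f(g(-1)) = -12
g(f(-1)) = -2
Sum = -14

-14


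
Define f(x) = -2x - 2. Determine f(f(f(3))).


f(3) = -8
f(-8) = 14
f(14) = -30

-30


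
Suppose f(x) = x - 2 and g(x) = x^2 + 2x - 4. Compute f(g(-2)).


g(-2) = -4
f(-4) = -6

-6


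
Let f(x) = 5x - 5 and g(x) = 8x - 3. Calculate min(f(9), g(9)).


40


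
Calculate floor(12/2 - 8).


-2


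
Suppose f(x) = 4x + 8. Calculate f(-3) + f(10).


44


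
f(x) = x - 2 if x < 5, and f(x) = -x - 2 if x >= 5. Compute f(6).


6 satisfies x >= 5
f(6) = -8

-8


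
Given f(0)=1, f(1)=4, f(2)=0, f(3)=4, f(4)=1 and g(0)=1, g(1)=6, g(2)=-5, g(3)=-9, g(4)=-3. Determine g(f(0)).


6


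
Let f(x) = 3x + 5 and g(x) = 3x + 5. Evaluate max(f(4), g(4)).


17


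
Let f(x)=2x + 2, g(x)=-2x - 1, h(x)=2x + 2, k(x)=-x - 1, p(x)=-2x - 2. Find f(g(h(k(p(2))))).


p(2) = -6
k(-6) = 5
h(5) = 12
g(12) = -25
f(-25) = -48

-48


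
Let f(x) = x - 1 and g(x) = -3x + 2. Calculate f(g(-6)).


19


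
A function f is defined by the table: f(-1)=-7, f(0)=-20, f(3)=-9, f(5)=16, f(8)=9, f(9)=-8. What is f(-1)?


-7


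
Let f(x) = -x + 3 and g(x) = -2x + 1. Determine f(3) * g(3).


f(3) = 0
g(3) = -5
Product = 0

0


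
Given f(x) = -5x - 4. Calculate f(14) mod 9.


f(14) = -74
-74 mod 9 = 7

7


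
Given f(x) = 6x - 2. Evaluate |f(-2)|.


f(-2) = -14
|-14| = 14

14


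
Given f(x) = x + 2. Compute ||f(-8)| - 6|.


f(-8) = -6
|-6| = 6
|6 - 6| = 0

0


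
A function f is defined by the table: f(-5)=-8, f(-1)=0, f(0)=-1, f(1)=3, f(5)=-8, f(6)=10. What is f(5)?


Reading from the table at x = 5

-8


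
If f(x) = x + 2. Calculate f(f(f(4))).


f(4) = 6
f(6) = 8
f(8) = 10

10


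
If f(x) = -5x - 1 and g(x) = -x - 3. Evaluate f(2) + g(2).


f(2) = -11
g(2) = -5
Sum = -16

-16


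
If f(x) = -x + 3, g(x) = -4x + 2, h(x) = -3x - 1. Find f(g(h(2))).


-27


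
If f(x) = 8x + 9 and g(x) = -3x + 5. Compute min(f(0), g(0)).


f(0) = 9
g(0) = 5
min = 5

5


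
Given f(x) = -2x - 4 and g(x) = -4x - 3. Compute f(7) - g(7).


f(7) = -18
g(7) = -31
Difference = 13

13


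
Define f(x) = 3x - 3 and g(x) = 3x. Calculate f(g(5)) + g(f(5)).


f(g(5)) = 42
g(f(5)) = 36
Sum = 78

78


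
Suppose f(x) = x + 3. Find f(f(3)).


f(3) = 6
f(6) = 9

9


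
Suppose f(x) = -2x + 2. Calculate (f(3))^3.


f(3) = -4
(-4)^3 = -64

-64


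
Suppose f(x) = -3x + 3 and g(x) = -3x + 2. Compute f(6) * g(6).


f(6) = -15
g(6) = -16
Product = 240

240


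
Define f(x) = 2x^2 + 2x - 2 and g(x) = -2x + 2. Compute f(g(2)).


g(2) = -2
f(-2) = 2*(-2)^2 + 2*(-2) - 2 = 2

2


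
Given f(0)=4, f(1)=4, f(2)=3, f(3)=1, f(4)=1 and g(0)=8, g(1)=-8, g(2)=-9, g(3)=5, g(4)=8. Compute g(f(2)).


f(2) = 3
g(3) = 5

5


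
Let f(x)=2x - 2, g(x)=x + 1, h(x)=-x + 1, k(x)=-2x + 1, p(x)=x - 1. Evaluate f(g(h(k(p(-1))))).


p(-1) = -2
k(-2) = 5
h(5) = -4
g(-4) = -3
f(-3) = -8

-8


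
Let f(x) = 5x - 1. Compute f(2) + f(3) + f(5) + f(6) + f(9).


f(2) = 9
f(3) = 14
f(5) = 24
f(6) = 29
f(9) = 44
Sum = 120

120


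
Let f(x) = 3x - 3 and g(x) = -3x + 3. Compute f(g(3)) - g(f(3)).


f(g(3)) = -21
g(f(3)) = -15
Difference = -6

-6


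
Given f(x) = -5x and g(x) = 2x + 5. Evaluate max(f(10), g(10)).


f(10) = -50
g(10) = 25
max = 25

25


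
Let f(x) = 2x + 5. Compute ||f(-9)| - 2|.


f(-9) = -13
|-13| = 13
|13 - 2| = 11

11


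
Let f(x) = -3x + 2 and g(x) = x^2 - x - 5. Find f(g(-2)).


g(-2) = 1
f(1) = -1

-1


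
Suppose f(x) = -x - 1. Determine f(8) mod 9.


f(8) = -9
-9 mod 9 = 0

0


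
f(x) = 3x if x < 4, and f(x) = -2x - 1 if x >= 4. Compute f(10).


10 satisfies x >= 4
f(10) = -21

-21


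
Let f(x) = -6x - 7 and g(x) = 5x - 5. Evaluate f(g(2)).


-37


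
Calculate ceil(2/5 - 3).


-2


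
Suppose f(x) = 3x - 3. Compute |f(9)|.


24


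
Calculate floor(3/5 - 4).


3/5 = 0.6
0.6 - 4 = -3.4
floor(-3.4) = -4

-4


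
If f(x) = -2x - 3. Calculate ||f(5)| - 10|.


f(5) = -13
|-13| = 13
|13 - 10| = 3

3


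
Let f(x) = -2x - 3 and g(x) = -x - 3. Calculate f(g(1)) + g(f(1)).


7


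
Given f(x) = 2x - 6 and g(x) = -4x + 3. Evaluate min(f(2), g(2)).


f(2) = -2
g(2) = -5
min = -5

-5


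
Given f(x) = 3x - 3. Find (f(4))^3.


729


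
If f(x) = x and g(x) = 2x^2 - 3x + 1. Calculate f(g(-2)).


g(-2) = 15
f(15) = 15

15


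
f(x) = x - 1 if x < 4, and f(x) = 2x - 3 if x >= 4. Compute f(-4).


-4 satisfies x < 4
f(-4) = -5

-5


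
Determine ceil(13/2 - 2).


13/2 = 6.5
6.5 - 2 = 4.5
ceil(4.5) = 5

5


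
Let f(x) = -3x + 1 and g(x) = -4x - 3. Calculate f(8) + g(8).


f(8) = -23
g(8) = -35
Sum = -58

-58


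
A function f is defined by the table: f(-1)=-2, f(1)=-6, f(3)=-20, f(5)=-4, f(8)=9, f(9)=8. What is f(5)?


Reading from the table at x = 5

-4


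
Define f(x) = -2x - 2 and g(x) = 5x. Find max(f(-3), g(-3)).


f(-3) = 4
g(-3) = -15
max = 4

4


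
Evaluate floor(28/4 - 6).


1


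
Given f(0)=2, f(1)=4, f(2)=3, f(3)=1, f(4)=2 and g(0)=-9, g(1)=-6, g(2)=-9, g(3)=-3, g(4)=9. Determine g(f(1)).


f(1) = 4
g(4) = 9

9


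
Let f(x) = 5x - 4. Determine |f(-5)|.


f(-5) = -29
|-29| = 29

29


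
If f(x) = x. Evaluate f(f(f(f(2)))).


f(2) = 2
f(2) = 2
f(2) = 2
f(2) = 2

2


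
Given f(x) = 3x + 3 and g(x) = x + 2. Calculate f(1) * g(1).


f(1) = 6
g(1) = 3
Product = 18

18


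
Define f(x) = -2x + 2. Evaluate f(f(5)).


18


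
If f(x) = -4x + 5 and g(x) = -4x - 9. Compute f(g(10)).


g(10) = -49
f(-49) = 201

201


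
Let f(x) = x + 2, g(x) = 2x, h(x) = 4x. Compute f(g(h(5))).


h(5) = 20
g(20) = 40
f(40) = 42

42


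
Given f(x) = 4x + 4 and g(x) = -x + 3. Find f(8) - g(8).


f(8) = 36
g(8) = -5
Difference = 41

41


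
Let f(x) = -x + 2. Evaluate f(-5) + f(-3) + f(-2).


f(-5) = 7
f(-3) = 5
f(-2) = 4
Sum = 16

16


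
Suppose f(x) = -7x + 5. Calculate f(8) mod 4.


f(8) = -51
-51 mod 4 = 1

1


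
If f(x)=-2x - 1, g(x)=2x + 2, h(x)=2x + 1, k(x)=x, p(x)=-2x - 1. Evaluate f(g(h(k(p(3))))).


p(3) = -7
k(-7) = -7
h(-7) = -13
g(-13) = -24
f(-24) = 47

47


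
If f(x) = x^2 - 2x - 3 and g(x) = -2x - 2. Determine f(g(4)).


g(4) = -10
f(-10) = 1*(-10)^2 - 2*(-10) - 3 = 117

117


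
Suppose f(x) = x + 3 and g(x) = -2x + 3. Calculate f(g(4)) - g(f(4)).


f(g(4)) = -2
g(f(4)) = -11
Difference = 9

9


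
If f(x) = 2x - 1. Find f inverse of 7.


Solve 2x - 1 = 7
x = (7 + 1) / 2 = 4

4


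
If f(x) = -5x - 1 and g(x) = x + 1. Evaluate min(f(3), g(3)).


f(3) = -16
g(3) = 4
min = -16

-16


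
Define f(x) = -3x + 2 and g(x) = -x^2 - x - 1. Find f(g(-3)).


g(-3) = -7
f(-7) = 23

23


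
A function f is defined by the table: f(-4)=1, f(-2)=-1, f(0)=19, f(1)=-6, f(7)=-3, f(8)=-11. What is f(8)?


Reading from the table at x = 8

-11


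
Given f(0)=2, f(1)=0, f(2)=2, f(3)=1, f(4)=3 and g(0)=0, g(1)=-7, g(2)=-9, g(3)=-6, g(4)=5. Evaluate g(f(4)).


f(4) = 3
g(3) = -6

-6


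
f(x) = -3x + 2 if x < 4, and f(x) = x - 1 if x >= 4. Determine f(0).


0 satisfies x < 4
f(0) = 2

2


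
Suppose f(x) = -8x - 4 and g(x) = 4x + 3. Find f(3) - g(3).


f(3) = -28
g(3) = 15
Difference = -43

-43


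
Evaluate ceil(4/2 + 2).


4/2 = 2
2 + 2 = 4
ceil(4) = 4

4


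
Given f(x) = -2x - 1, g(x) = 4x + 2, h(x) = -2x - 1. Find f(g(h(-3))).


h(-3) = 5
g(5) = 22
f(22) = -45

-45


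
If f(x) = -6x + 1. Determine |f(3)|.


f(3) = -17
|-17| = 17

17


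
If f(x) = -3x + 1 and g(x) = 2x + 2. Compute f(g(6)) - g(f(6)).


f(g(6)) = -41
g(f(6)) = -32
Difference = -9

-9


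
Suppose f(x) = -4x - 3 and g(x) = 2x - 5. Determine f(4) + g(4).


-16


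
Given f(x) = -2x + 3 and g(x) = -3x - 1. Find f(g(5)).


g(5) = -16
f(-16) = 35

35


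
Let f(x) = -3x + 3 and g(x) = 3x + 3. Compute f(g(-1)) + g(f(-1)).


f(g(-1)) = 3
g(f(-1)) = 21
Sum = 24

24


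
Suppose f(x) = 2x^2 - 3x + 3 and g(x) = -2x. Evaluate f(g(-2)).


g(-2) = 4
f(4) = 2*(4)^2 - 3*(4) + 3 = 23

23


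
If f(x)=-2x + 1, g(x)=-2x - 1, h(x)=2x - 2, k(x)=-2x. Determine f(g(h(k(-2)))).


k(-2) = 4
h(4) = 6
g(6) = -13
f(-13) = 27

27


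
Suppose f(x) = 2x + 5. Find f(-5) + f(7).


f(-5) = -5
f(7) = 19
Sum = 14

14


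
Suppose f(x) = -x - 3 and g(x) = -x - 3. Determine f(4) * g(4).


f(4) = -7
g(4) = -7
Product = 49

49


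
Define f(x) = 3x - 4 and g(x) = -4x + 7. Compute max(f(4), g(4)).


f(4) = 8
g(4) = -9
max = 8

8


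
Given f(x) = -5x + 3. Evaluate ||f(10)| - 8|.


f(10) = -47
|-47| = 47
|47 - 8| = 39

39


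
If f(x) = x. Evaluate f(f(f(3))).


3


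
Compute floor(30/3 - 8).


2


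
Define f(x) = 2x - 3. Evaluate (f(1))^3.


f(1) = -1
(-1)^3 = -1

-1


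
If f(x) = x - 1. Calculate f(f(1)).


f(1) = 0
f(0) = -1

-1


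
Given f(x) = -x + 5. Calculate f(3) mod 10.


f(3) = 2
2 mod 10 = 2

2


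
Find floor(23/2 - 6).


23/2 = 11.5
11.5 - 6 = 5.5
floor(5.5) = 5

5


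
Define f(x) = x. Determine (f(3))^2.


9


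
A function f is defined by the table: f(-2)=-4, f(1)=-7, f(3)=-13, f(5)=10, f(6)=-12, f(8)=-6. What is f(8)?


Reading from the table at x = 8

-6


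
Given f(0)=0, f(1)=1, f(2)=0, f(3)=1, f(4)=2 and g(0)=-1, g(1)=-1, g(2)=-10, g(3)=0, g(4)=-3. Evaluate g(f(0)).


-1


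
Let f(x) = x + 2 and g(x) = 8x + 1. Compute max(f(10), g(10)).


f(10) = 12
g(10) = 81
max = 81

81


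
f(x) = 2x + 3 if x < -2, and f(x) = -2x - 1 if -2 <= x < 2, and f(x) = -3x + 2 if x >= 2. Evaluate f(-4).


-5


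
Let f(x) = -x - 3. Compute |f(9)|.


f(9) = -12
|-12| = 12

12


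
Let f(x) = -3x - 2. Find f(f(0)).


f(0) = -2
f(-2) = 4

4


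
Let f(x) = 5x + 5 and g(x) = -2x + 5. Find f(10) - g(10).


70


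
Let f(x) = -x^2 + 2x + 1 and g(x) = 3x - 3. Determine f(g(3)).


g(3) = 6
f(6) = (-1)*(6)^2 + 2*(6) + 1 = -23

-23


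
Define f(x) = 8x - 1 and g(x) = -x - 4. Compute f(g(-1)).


g(-1) = -3
f(-3) = -25

-25


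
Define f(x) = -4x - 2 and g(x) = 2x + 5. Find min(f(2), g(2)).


f(2) = -10
g(2) = 9
min = -10

-10


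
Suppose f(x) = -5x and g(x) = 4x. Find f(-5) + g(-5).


f(-5) = 25
g(-5) = -20
Sum = 5

5


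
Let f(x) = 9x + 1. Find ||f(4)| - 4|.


33


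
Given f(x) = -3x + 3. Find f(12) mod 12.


3


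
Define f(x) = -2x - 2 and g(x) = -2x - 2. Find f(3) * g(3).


f(3) = -8
g(3) = -8
Product = 64

64


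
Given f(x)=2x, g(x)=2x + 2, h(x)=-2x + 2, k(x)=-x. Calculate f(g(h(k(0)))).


k(0) = 0
h(0) = 2
g(2) = 6
f(6) = 12

12


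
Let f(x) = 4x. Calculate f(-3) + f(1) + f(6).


f(-3) = -12
f(1) = 4
f(6) = 24
Sum = 16

16


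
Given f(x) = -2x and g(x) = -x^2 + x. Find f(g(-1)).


g(-1) = -2
f(-2) = 4

4


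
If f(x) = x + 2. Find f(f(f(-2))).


f(-2) = 0
f(0) = 2
f(2) = 4

4


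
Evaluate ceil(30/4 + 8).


30/4 = 7.5
7.5 + 8 = 15.5
ceil(15.5) = 16

16


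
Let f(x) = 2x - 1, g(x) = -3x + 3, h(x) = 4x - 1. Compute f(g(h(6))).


h(6) = 23
g(23) = -66
f(-66) = -133

-133


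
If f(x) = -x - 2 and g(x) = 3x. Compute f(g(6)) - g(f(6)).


f(g(6)) = -20
g(f(6)) = -24
Difference = 4

4


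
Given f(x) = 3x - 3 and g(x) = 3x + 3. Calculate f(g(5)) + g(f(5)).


f(g(5)) = 51
g(f(5)) = 39
Sum = 90

90


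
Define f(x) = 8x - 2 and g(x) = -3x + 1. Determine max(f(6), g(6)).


46


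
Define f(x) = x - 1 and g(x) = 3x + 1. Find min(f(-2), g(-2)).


f(-2) = -3
g(-2) = -5
min = -5

-5


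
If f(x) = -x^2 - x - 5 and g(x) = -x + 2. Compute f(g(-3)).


-35


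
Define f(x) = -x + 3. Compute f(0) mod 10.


f(0) = 3
3 mod 10 = 3

3


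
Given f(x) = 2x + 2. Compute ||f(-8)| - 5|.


f(-8) = -14
|-14| = 14
|14 - 5| = 9

9


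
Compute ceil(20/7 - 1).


20/7 = 2.8571
2.8571 - 1 = 1.8571
ceil(1.8571) = 2

2


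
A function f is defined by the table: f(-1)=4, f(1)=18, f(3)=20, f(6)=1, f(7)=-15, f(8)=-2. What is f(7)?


Reading from the table at x = 7

-15


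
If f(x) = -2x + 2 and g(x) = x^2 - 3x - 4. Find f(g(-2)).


g(-2) = 6
f(6) = -10

-10


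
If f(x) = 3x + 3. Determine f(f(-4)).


-24


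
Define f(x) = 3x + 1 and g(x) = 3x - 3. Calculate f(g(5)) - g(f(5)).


f(g(5)) = 37
g(f(5)) = 45
Difference = -8

-8


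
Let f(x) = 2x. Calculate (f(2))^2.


f(2) = 4
(4)^2 = 16

16


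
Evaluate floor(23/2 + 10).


23/2 = 11.5
11.5 + 10 = 21.5
floor(21.5) = 21

21


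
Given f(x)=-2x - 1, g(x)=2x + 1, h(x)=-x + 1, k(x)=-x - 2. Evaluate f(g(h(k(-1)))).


k(-1) = -1
h(-1) = 2
g(2) = 5
f(5) = -11

-11


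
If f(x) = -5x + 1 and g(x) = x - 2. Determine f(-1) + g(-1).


f(-1) = 6
g(-1) = -3
Sum = 3

3


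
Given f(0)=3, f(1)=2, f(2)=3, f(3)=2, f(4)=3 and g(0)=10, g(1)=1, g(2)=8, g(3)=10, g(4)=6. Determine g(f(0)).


f(0) = 3
g(3) = 10

10


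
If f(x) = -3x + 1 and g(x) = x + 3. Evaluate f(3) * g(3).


f(3) = -8
g(3) = 6
Product = -48

-48


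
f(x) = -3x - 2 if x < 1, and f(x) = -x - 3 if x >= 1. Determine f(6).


-9


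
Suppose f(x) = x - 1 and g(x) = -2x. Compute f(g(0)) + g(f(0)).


f(g(0)) = -1
g(f(0)) = 2
Sum = 1

1


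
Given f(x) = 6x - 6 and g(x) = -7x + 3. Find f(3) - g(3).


f(3) = 12
g(3) = -18
Difference = 30

30


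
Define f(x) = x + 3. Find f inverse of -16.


Solve x + 3 = -16
x = (-16 - 3) / 1 = -19

-19


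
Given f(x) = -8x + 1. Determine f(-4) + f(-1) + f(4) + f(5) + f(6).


f(-4) = 33
f(-1) = 9
f(4) = -31
f(5) = -39
f(6) = -47
Sum = -75

-75


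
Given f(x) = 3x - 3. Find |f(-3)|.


12


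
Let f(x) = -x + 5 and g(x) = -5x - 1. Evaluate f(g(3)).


21


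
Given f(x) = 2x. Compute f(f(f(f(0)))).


f(0) = 0
f(0) = 0
f(0) = 0
f(0) = 0

0


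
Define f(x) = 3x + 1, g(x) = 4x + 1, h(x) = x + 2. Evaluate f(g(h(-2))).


h(-2) = 0
g(0) = 1
f(1) = 4

4


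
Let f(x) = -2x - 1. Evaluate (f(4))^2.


f(4) = -9
(-9)^2 = 81

81


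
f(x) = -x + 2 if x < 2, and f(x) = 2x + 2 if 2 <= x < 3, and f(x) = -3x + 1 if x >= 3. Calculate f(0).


0 satisfies x < 2
f(0) = 2

2


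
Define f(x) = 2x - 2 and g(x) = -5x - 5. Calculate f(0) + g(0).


f(0) = -2
g(0) = -5
Sum = -7

-7


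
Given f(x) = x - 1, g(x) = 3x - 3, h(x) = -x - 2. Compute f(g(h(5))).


-25


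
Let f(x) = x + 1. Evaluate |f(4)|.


f(4) = 5
|5| = 5

5


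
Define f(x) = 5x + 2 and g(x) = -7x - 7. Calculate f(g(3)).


g(3) = -28
f(-28) = -138

-138


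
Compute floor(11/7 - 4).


11/7 = 1.5714
1.5714 - 4 = -2.4286
floor(-2.4286) = -3

-3


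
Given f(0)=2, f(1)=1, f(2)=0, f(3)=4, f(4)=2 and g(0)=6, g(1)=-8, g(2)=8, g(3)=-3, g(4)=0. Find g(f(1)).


f(1) = 1
g(1) = -8

-8


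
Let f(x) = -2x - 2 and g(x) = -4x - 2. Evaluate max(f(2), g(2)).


f(2) = -6
g(2) = -10
max = -6

-6


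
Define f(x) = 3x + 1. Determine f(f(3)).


f(3) = 10
f(10) = 31

31


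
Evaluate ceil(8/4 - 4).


8/4 = 2
2 - 4 = -2
ceil(-2) = -2

-2


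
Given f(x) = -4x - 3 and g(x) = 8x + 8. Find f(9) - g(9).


f(9) = -39
g(9) = 80
Difference = -119

-119


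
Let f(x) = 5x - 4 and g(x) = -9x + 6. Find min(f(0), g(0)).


f(0) = -4
g(0) = 6
min = -4

-4


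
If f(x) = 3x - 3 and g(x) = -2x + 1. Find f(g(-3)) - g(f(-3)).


f(g(-3)) = 18
g(f(-3)) = 25
Difference = -7

-7


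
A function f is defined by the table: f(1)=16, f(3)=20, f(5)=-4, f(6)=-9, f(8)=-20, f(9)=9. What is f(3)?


Reading from the table at x = 3

20


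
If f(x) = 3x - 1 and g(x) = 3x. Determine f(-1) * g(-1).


f(-1) = -4
g(-1) = -3
Product = 12

12


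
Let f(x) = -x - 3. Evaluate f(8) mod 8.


f(8) = -11
-11 mod 8 = 5

5


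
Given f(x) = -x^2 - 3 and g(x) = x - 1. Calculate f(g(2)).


g(2) = 1
f(1) = (-1)*(1)^2 - 3 = -4

-4


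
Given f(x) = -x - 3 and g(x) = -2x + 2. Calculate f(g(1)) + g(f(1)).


7


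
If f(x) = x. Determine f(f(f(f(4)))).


f(4) = 4
f(4) = 4
f(4) = 4
f(4) = 4

4


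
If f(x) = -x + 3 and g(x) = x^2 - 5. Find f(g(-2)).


g(-2) = -1
f(-1) = 4

4


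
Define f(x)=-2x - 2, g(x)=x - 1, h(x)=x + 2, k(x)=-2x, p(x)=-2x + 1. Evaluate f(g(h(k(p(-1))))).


p(-1) = 3
k(3) = -6
h(-6) = -4
g(-4) = -5
f(-5) = 8

8


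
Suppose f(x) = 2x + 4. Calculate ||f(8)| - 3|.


f(8) = 20
|20| = 20
|20 - 3| = 17

17


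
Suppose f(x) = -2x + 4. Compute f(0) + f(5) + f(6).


f(0) = 4
f(5) = -6
f(6) = -8
Sum = -10

-10


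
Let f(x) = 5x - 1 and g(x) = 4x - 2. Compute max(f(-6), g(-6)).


f(-6) = -31
g(-6) = -26
max = -26

-26


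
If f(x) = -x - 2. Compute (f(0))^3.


-8


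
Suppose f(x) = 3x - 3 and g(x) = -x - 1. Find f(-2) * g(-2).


f(-2) = -9
g(-2) = 1
Product = -9

-9


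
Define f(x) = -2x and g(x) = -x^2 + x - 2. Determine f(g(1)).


g(1) = -2
f(-2) = 4

4


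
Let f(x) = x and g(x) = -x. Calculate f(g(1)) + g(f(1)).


f(g(1)) = -1
g(f(1)) = -1
Sum = -2

-2


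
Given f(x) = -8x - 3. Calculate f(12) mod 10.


f(12) = -99
-99 mod 10 = 1

1


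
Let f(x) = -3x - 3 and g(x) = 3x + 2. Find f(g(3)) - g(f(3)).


f(g(3)) = -36
g(f(3)) = -34
Difference = -2

-2


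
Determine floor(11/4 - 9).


-7


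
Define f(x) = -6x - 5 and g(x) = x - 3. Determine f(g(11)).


-53


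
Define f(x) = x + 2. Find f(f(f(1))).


f(1) = 3
f(3) = 5
f(5) = 7

7


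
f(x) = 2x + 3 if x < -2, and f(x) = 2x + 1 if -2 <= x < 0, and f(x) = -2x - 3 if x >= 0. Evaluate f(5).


-13


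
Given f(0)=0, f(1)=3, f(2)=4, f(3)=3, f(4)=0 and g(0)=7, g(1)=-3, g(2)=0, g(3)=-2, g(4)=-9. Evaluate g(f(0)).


f(0) = 0
g(0) = 7

7


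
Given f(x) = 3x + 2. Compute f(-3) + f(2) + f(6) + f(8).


f(-3) = -7
f(2) = 8
f(6) = 20
f(8) = 26
Sum = 47

47


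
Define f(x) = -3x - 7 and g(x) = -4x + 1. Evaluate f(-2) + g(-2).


f(-2) = -1
g(-2) = 9
Sum = 8

8


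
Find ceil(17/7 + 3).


17/7 = 2.4286
2.4286 + 3 = 5.4286
ceil(5.4286) = 6

6


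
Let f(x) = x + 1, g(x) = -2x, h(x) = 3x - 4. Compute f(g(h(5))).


h(5) = 11
g(11) = -22
f(-22) = -21

-21


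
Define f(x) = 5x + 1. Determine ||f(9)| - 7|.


39


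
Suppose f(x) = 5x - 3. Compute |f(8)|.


f(8) = 37
|37| = 37

37


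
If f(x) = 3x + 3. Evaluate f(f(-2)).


f(-2) = -3
f(-3) = -6

-6


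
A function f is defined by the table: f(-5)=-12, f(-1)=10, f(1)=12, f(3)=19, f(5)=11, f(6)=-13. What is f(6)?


Reading from the table at x = 6

-13


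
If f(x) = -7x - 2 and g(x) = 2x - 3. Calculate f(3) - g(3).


f(3) = -23
g(3) = 3
Difference = -26

-26


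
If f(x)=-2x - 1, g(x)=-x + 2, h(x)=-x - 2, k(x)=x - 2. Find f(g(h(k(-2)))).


k(-2) = -4
h(-4) = 2
g(2) = 0
f(0) = -1

-1


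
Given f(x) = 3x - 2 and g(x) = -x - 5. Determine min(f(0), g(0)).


f(0) = -2
g(0) = -5
min = -5

-5


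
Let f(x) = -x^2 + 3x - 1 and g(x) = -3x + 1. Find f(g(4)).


g(4) = -11
f(-11) = (-1)*(-11)^2 + 3*(-11) - 1 = -155

-155


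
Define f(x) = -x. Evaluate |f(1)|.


1


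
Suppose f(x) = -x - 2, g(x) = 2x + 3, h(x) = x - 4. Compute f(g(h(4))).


h(4) = 0
g(0) = 3
f(3) = -5

-5


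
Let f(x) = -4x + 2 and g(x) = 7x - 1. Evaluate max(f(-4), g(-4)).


f(-4) = 18
g(-4) = -29
max = 18

18


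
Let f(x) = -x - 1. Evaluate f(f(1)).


f(1) = -2
f(-2) = 1

1


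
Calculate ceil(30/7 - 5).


30/7 = 4.2857
4.2857 - 5 = -0.7143
ceil(-0.7143) = 0

0


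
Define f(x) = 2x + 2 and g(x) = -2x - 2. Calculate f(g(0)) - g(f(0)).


f(g(0)) = -2
g(f(0)) = -6
Difference = 4

4


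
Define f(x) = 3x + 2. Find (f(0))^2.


f(0) = 2
(2)^2 = 4

4


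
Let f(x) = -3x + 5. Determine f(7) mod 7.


f(7) = -16
-16 mod 7 = 5

5


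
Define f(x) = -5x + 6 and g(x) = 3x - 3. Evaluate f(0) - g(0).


f(0) = 6
g(0) = -3
Difference = 9

9


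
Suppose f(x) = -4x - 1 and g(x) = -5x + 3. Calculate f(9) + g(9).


f(9) = -37
g(9) = -42
Sum = -79

-79


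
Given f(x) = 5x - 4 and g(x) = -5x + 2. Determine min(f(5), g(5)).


f(5) = 21
g(5) = -23
min = -23

-23


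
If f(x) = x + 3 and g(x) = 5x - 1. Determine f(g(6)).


g(6) = 29
f(29) = 32

32


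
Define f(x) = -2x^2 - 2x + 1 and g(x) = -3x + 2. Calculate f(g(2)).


g(2) = -4
f(-4) = (-2)*(-4)^2 - 2*(-4) + 1 = -23

-23


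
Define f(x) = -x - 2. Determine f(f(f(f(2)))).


2


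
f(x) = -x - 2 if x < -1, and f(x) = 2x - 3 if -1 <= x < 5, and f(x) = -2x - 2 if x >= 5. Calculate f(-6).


-6 satisfies x < -1
f(-6) = 4

4


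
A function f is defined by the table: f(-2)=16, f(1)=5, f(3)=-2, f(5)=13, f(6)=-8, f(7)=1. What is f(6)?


Reading from the table at x = 6

-8


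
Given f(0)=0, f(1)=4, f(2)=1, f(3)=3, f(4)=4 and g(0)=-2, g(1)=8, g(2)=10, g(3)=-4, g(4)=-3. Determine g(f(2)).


8


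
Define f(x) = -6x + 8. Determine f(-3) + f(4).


f(-3) = 26
f(4) = -16
Sum = 10

10


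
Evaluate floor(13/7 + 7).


8


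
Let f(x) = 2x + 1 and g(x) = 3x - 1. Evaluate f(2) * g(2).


f(2) = 5
g(2) = 5
Product = 25

25


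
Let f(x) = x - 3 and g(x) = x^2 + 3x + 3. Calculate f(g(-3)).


g(-3) = 3
f(3) = 0

0


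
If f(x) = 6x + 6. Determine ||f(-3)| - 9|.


f(-3) = -12
|-12| = 12
|12 - 9| = 3

3


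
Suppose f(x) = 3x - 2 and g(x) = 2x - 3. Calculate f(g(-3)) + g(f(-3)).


f(g(-3)) = -29
g(f(-3)) = -25
Sum = -54

-54


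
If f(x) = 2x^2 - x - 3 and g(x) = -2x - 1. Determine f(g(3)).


g(3) = -7
f(-7) = 2*(-7)^2 - 1*(-7) - 3 = 102

102


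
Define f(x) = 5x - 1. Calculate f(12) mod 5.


f(12) = 59
59 mod 5 = 4

4


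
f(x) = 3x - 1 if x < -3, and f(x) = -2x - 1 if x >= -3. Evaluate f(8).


8 satisfies x >= -3
f(8) = -17

-17


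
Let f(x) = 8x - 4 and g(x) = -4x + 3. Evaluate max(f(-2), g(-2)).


f(-2) = -20
g(-2) = 11
max = 11

11


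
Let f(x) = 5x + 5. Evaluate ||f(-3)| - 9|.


f(-3) = -10
|-10| = 10
|10 - 9| = 1

1


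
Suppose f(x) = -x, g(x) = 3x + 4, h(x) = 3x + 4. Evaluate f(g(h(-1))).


-7


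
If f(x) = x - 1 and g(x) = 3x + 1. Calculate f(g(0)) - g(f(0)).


f(g(0)) = 0
g(f(0)) = -2
Difference = 2

2


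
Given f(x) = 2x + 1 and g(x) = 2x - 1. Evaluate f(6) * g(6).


f(6) = 13
g(6) = 11
Product = 143

143


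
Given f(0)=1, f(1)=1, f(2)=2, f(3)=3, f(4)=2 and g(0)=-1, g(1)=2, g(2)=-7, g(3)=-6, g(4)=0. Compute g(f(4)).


f(4) = 2
g(2) = -7

-7


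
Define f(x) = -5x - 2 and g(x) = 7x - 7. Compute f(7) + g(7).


5


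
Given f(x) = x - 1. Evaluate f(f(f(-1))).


f(-1) = -2
f(-2) = -3
f(-3) = -4

-4


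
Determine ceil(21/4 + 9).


21/4 = 5.25
5.25 + 9 = 14.25
ceil(14.25) = 15

15


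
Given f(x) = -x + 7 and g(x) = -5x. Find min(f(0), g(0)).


f(0) = 7
g(0) = 0
min = 0

0


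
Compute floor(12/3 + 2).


12/3 = 4
4 + 2 = 6
floor(6) = 6

6


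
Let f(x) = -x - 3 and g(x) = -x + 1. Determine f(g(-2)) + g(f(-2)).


f(g(-2)) = -6
g(f(-2)) = 2
Sum = -4

-4


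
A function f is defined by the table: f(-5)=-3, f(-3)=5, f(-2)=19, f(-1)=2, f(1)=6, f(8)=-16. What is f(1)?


6


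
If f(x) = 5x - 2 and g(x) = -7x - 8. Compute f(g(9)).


g(9) = -71
f(-71) = -357

-357


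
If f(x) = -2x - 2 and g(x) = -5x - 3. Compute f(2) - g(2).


f(2) = -6
g(2) = -13
Difference = 7

7


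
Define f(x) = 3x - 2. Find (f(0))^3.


f(0) = -2
(-2)^3 = -8

-8


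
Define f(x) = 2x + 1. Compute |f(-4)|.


f(-4) = -7
|-7| = 7

7


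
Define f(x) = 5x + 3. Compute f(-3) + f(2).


f(-3) = -12
f(2) = 13
Sum = 1

1


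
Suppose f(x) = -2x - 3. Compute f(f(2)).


f(2) = -7
f(-7) = 11

11


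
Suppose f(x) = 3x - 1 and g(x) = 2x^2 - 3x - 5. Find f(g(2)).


g(2) = -3
f(-3) = -10

-10


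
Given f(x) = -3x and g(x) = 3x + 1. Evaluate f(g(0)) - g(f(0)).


f(g(0)) = -3
g(f(0)) = 1
Difference = -4

-4


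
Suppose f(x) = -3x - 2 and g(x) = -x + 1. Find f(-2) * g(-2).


12


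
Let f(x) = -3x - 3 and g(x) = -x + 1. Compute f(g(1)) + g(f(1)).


f(g(1)) = -3
g(f(1)) = 7
Sum = 4

4


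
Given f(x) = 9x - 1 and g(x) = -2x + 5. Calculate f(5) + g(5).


f(5) = 44
g(5) = -5
Sum = 39

39


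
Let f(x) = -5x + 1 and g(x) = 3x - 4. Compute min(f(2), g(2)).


f(2) = -9
g(2) = 2
min = -9

-9


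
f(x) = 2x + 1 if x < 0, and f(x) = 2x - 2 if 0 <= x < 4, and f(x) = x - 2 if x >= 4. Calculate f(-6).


-6 satisfies x < 0
f(-6) = -11

-11


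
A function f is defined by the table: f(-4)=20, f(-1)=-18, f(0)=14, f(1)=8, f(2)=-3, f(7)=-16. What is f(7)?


Reading from the table at x = 7

-16


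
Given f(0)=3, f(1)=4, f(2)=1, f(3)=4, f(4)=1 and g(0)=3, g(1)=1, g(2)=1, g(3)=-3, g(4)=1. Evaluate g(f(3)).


1


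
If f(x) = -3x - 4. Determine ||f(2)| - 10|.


f(2) = -10
|-10| = 10
|10 - 10| = 0

0


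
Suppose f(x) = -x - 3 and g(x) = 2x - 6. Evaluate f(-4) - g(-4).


f(-4) = 1
g(-4) = -14
Difference = 15

15


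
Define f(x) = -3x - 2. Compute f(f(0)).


f(0) = -2
f(-2) = 4

4


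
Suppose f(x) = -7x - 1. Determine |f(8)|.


57


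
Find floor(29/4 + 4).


29/4 = 7.25
7.25 + 4 = 11.25
floor(11.25) = 11

11


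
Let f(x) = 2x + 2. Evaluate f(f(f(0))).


f(0) = 2
f(2) = 6
f(6) = 14

14


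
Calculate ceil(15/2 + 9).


15/2 = 7.5
7.5 + 9 = 16.5
ceil(16.5) = 17

17


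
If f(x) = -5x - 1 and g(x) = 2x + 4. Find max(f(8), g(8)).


f(8) = -41
g(8) = 20
max = 20

20


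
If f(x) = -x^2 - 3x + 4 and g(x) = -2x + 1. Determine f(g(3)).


g(3) = -5
f(-5) = (-1)*(-5)^2 - 3*(-5) + 4 = -6

-6


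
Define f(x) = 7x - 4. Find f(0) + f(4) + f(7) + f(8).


f(0) = -4
f(4) = 24
f(7) = 45
f(8) = 52
Sum = 117

117


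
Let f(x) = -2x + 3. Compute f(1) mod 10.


f(1) = 1
1 mod 10 = 1

1


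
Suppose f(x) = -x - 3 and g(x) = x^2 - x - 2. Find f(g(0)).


g(0) = -2
f(-2) = -1

-1


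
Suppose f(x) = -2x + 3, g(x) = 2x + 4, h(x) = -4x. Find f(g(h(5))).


h(5) = -20
g(-20) = -36
f(-36) = 75

75


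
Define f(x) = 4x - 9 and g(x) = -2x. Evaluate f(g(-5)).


g(-5) = 10
f(10) = 31

31


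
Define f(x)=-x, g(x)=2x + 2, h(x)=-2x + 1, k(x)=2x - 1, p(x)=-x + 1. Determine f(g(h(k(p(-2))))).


p(-2) = 3
k(3) = 5
h(5) = -9
g(-9) = -16
f(-16) = 16

16


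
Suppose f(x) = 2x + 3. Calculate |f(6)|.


f(6) = 15
|15| = 15

15


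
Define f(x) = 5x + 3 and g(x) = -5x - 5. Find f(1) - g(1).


f(1) = 8
g(1) = -10
Difference = 18

18


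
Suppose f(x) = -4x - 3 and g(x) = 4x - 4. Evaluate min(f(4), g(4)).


f(4) = -19
g(4) = 12
min = -19

-19


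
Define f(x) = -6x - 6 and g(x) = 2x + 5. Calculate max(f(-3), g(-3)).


f(-3) = 12
g(-3) = -1
max = 12

12


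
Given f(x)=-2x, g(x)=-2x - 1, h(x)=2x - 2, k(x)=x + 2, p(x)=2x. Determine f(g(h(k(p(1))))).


p(1) = 2
k(2) = 4
h(4) = 6
g(6) = -13
f(-13) = 26

26


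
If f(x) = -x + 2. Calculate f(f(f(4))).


f(4) = -2
f(-2) = 4
f(4) = -2

-2


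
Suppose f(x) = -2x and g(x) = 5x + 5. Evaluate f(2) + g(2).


f(2) = -4
g(2) = 15
Sum = 11

11


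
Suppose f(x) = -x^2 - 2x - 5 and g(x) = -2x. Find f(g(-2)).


g(-2) = 4
f(4) = (-1)*(4)^2 - 2*(4) - 5 = -29

-29


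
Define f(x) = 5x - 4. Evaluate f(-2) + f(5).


7


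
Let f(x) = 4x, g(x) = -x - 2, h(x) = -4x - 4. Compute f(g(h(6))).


104


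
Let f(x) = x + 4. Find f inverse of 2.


Solve x + 4 = 2
x = (2 - 4) / 1 = -2

-2


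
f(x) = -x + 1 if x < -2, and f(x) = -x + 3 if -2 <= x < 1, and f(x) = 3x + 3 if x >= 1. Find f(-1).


-1 satisfies -2 <= x < 1
f(-1) = 4

4


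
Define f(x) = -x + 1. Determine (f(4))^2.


f(4) = -3
(-3)^2 = 9

9


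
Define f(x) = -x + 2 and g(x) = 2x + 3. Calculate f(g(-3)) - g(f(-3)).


f(g(-3)) = 5
g(f(-3)) = 13
Difference = -8

-8


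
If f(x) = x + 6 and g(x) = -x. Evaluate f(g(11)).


g(11) = -11
f(-11) = -5

-5


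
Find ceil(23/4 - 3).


23/4 = 5.75
5.75 - 3 = 2.75
ceil(2.75) = 3

3


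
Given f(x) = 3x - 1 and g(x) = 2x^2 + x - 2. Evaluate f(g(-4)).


g(-4) = 26
f(26) = 77

77


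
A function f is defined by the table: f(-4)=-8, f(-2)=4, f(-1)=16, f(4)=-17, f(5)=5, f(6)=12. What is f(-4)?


Reading from the table at x = -4

-8


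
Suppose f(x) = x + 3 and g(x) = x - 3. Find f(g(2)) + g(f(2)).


4


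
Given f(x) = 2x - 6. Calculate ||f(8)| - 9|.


f(8) = 10
|10| = 10
|10 - 9| = 1

1


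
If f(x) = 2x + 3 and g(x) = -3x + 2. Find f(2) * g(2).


f(2) = 7
g(2) = -4
Product = -28

-28


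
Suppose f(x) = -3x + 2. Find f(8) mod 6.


f(8) = -22
-22 mod 6 = 2

2


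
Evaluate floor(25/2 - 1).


25/2 = 12.5
12.5 - 1 = 11.5
floor(11.5) = 11

11


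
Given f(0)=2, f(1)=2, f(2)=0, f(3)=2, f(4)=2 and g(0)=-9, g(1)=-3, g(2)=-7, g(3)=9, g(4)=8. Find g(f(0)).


-7


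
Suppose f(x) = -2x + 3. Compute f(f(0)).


f(0) = 3
f(3) = -3

-3


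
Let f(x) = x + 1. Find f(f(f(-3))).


f(-3) = -2
f(-2) = -1
f(-1) = 0

0


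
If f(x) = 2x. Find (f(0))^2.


f(0) = 0
(0)^2 = 0

0


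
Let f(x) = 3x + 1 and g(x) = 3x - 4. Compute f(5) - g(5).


f(5) = 16
g(5) = 11
Difference = 5

5


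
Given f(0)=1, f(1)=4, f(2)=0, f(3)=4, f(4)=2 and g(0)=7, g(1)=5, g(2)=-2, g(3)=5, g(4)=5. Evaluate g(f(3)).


5


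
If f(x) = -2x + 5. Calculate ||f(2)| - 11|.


f(2) = 1
|1| = 1
|1 - 11| = 10

10


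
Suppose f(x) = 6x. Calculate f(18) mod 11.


f(18) = 108
108 mod 11 = 9

9


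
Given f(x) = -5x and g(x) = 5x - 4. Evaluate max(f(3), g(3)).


f(3) = -15
g(3) = 11
max = 11

11


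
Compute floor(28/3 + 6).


28/3 = 9.3333
9.3333 + 6 = 15.3333
floor(15.3333) = 15

15


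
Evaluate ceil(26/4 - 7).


0


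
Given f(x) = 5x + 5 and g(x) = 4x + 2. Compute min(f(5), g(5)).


f(5) = 30
g(5) = 22
min = 22

22


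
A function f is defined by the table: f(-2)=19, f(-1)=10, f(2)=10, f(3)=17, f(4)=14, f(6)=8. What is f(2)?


10


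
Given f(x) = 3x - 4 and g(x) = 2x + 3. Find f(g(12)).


g(12) = 27
f(27) = 77

77


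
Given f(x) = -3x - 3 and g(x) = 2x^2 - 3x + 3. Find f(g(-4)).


g(-4) = 47
f(47) = -144

-144


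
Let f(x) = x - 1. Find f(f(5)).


f(5) = 4
f(4) = 3

3


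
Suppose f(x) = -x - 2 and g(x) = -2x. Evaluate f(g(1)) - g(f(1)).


-6


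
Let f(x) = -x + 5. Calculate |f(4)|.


f(4) = 1
|1| = 1

1


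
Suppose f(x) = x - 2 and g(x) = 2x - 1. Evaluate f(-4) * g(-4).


f(-4) = -6
g(-4) = -9
Product = 54

54


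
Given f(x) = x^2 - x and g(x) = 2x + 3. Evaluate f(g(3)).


g(3) = 9
f(9) = 1*(9)^2 - 1*(9) = 72

72


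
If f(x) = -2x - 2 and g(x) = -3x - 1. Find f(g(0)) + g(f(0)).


f(g(0)) = 0
g(f(0)) = 5
Sum = 5

5


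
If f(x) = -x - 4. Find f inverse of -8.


Solve -x - 4 = -8
x = (-8 + 4) / (-1) = 4

4


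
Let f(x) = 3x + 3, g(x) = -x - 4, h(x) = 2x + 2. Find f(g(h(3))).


h(3) = 8
g(8) = -12
f(-12) = -33

-33


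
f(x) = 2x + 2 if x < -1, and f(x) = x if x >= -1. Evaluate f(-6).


-6 satisfies x < -1
f(-6) = -10

-10


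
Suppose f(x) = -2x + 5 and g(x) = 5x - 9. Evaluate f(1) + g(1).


f(1) = 3
g(1) = -4
Sum = -1

-1


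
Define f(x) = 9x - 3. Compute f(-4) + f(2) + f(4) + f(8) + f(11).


f(-4) = -39
f(2) = 15
f(4) = 33
f(8) = 69
f(11) = 96
Sum = 174

174


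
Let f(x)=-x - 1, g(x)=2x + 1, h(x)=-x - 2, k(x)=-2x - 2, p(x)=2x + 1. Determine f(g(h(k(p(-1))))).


p(-1) = -1
k(-1) = 0
h(0) = -2
g(-2) = -3
f(-3) = 2

2


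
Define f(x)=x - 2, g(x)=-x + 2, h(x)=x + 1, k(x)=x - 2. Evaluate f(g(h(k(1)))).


k(1) = -1
h(-1) = 0
g(0) = 2
f(2) = 0

0


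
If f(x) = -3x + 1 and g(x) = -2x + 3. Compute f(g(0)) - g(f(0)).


f(g(0)) = -8
g(f(0)) = 1
Difference = -9

-9


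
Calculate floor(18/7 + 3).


18/7 = 2.5714
2.5714 + 3 = 5.5714
floor(5.5714) = 5

5


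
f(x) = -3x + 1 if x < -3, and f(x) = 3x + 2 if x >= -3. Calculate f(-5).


-5 satisfies x < -3
f(-5) = 16

16


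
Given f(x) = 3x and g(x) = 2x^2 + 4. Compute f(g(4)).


108


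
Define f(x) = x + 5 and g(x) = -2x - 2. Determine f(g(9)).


-15


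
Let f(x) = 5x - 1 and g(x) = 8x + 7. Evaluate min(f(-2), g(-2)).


f(-2) = -11
g(-2) = -9
min = -11

-11


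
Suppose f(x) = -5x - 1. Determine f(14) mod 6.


f(14) = -71
-71 mod 6 = 1

1


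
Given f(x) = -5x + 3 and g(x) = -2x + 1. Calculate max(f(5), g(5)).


-9


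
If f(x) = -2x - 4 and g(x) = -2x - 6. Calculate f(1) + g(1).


-14


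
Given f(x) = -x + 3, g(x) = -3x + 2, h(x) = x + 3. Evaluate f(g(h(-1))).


h(-1) = 2
g(2) = -4
f(-4) = 7

7


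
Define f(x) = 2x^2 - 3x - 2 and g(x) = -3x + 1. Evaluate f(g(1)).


g(1) = -2
f(-2) = 2*(-2)^2 - 3*(-2) - 2 = 12

12


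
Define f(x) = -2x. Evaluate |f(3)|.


f(3) = -6
|-6| = 6

6


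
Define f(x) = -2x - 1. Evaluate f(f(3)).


f(3) = -7
f(-7) = 13

13


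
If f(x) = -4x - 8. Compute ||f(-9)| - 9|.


f(-9) = 28
|28| = 28
|28 - 9| = 19

19


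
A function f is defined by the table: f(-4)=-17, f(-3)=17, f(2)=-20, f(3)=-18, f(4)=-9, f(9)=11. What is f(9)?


Reading from the table at x = 9

11


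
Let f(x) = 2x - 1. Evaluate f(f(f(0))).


f(0) = -1
f(-1) = -3
f(-3) = -7

-7


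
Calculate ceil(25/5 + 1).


25/5 = 5
5 + 1 = 6
ceil(6) = 6

6


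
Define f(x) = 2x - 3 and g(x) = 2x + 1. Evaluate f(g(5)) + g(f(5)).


f(g(5)) = 19
g(f(5)) = 15
Sum = 34

34


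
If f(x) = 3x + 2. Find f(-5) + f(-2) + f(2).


f(-5) = -13
f(-2) = -4
f(2) = 8
Sum = -9

-9


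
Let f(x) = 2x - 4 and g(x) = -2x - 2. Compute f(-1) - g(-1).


f(-1) = -6
g(-1) = 0
Difference = -6

-6


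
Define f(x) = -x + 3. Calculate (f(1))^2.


f(1) = 2
(2)^2 = 4

4


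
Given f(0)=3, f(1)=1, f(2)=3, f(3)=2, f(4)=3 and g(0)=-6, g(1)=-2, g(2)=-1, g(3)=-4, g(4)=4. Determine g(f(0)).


f(0) = 3
g(3) = -4

-4


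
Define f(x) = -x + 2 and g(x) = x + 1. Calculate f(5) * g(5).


-18


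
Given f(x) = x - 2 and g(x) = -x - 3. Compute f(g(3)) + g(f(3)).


f(g(3)) = -8
g(f(3)) = -4
Sum = -12

-12


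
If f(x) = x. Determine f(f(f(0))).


f(0) = 0
f(0) = 0
f(0) = 0

0


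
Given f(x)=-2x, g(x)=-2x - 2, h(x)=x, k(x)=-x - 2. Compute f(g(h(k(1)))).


k(1) = -3
h(-3) = -3
g(-3) = 4
f(4) = -8

-8


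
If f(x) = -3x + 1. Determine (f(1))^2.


f(1) = -2
(-2)^2 = 4

4


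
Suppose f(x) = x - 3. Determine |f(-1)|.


f(-1) = -4
|-4| = 4

4


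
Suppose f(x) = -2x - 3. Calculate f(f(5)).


f(5) = -13
f(-13) = 23

23


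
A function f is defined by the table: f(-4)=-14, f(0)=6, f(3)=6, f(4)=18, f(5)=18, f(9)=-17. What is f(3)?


Reading from the table at x = 3

6


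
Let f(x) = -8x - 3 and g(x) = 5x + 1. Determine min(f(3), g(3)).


f(3) = -27
g(3) = 16
min = -27

-27


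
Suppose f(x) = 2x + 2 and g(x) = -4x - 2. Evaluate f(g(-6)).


g(-6) = 22
f(22) = 46

46


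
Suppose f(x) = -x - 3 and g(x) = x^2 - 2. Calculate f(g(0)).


g(0) = -2
f(-2) = -1

-1


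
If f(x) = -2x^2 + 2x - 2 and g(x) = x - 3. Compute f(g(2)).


-6


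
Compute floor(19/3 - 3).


3


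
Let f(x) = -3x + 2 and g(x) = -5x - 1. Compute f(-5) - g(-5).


f(-5) = 17
g(-5) = 24
Difference = -7

-7


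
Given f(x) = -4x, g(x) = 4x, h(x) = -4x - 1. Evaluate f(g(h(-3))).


h(-3) = 11
g(11) = 44
f(44) = -176

-176


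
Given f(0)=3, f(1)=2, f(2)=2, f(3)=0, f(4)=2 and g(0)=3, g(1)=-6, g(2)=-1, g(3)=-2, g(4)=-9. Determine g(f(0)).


f(0) = 3
g(3) = -2

-2


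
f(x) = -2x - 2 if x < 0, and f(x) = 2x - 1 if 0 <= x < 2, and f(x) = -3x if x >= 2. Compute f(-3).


-3 satisfies x < 0
f(-3) = 4

4


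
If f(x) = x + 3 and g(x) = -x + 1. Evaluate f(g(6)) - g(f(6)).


6


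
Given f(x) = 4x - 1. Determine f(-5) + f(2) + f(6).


f(-5) = -21
f(2) = 7
f(6) = 23
Sum = 9

9


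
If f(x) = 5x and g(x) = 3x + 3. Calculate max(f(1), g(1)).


6


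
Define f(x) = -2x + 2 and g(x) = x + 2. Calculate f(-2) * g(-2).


f(-2) = 6
g(-2) = 0
Product = 0

0


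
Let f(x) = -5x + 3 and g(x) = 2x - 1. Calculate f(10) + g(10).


f(10) = -47
g(10) = 19
Sum = -28

-28
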